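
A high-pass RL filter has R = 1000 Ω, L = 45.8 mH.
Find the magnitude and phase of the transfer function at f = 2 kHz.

Step 1 — Angular frequency: ω = 2π·2000 = 1.257e+04 rad/s.
Step 2 — Transfer function: H(jω) = jωL/(R + jωL).
Step 3 — Numerator jωL = j·575.5; denominator R + jωL = 1000 + j575.5.
Step 4 — H = 0.2488 + j0.4323.
Step 5 — Magnitude: |H| = 0.4988 (-6.0 dB); phase: φ = 60.1°.

|H| = 0.4988 (-6.0 dB), φ = 60.1°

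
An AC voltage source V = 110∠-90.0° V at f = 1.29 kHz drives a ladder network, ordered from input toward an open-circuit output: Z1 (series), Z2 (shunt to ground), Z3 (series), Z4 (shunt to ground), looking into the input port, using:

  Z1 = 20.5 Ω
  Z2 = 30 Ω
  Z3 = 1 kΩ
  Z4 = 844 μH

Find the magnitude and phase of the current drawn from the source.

Step 1 — Angular frequency: ω = 2π·f = 2π·1290 = 8105 rad/s.
Step 2 — Component impedances:
  Z1: Z = R = 20.5 Ω
  Z2: Z = R = 30 Ω
  Z3: Z = R = 1000 Ω
  Z4: Z = jωL = j·8105·0.000844 = 0 + j6.841 Ω
Step 3 — Ladder network (open output): work backward from the far end, alternating series and parallel combinations. Z_in = 49.63 + j0.005803 Ω = 49.63∠0.0° Ω.
Step 4 — Source phasor: V = 110∠-90.0° V = 0 - j110 V.
Step 5 — Ohm's law: I = V / Z_total = (0 - j110) / (49.63 + j0.005803) = -0.0002592 - j2.217 A.
Step 6 — Convert to polar: |I| = 2.217 A, ∠I = -90.0°.

I = 2.217∠-90.0° A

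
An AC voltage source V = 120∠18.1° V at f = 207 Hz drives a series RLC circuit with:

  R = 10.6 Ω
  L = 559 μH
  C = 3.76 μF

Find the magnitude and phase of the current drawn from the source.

Step 1 — Angular frequency: ω = 2π·f = 2π·207 = 1301 rad/s.
Step 2 — Component impedances:
  R: Z = R = 10.6 Ω
  L: Z = jωL = j·1301·0.000559 = 0 + j0.727 Ω
  C: Z = 1/(jωC) = -j/(ω·C) = 0 - j204.5 Ω
Step 3 — Series combination: Z_total = R + L + C = 10.6 - j203.8 Ω = 204∠-87.0° Ω.
Step 4 — Source phasor: V = 120∠18.1° V = 114.1 + j37.28 V.
Step 5 — Ohm's law: I = V / Z_total = (114.1 + j37.28) / (10.6 - j203.8) = -0.1534 + j0.5678 A.
Step 6 — Convert to polar: |I| = 0.5881 A, ∠I = 105.1°.

I = 0.5881∠105.1° A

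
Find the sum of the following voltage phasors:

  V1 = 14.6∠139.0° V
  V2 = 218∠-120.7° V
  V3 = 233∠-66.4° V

Step 1 — Convert each phasor to rectangular form:
  V1 = 14.6·(cos(139.0°) + j·sin(139.0°)) = -11.02 + j9.578 V
  V2 = 218·(cos(-120.7°) + j·sin(-120.7°)) = -111.3 - j187.4 V
  V3 = 233·(cos(-66.4°) + j·sin(-66.4°)) = 93.28 - j213.5 V
Step 2 — Sum components: V_total = -29.04 - j391.4 V.
Step 3 — Convert to polar: |V_total| = 392.5 V, ∠V_total = -94.2°.

V_total = 392.5∠-94.2° V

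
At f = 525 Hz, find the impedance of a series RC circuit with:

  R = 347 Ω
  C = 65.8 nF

Step 1 — Angular frequency: ω = 2π·f = 2π·525 = 3299 rad/s.
Step 2 — Component impedances:
  R: Z = R = 347 Ω
  C: Z = 1/(jωC) = -j/(ω·C) = 0 - j4607 Ω
Step 3 — Series combination: Z_total = R + C = 347 - j4607 Ω = 4620∠-85.7° Ω.

Z = 347 - j4607 Ω = 4620∠-85.7° Ω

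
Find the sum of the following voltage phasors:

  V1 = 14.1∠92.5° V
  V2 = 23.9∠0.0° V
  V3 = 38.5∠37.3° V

Step 1 — Convert each phasor to rectangular form:
  V1 = 14.1·(cos(92.5°) + j·sin(92.5°)) = -0.615 + j14.09 V
  V2 = 23.9·(cos(0.0°) + j·sin(0.0°)) = 23.9 V
  V3 = 38.5·(cos(37.3°) + j·sin(37.3°)) = 30.63 + j23.33 V
Step 2 — Sum components: V_total = 53.91 + j37.42 V.
Step 3 — Convert to polar: |V_total| = 65.62 V, ∠V_total = 34.8°.

V_total = 65.62∠34.8° V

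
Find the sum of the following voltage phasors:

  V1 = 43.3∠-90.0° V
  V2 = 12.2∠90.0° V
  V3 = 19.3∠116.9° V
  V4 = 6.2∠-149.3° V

Step 1 — Convert each phasor to rectangular form:
  V1 = 43.3·(cos(-90.0°) + j·sin(-90.0°)) = 0 - j43.3 V
  V2 = 12.2·(cos(90.0°) + j·sin(90.0°)) = 0 + j12.2 V
  V3 = 19.3·(cos(116.9°) + j·sin(116.9°)) = -8.732 + j17.21 V
  V4 = 6.2·(cos(-149.3°) + j·sin(-149.3°)) = -5.331 - j3.165 V
Step 2 — Sum components: V_total = -14.06 - j17.05 V.
Step 3 — Convert to polar: |V_total| = 22.1 V, ∠V_total = -129.5°.

V_total = 22.1∠-129.5° V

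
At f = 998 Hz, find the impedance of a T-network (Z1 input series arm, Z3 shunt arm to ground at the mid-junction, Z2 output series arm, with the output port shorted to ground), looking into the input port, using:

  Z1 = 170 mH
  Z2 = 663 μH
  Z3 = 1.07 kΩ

Step 1 — Angular frequency: ω = 2π·f = 2π·998 = 6271 rad/s.
Step 2 — Component impedances:
  Z1: Z = jωL = j·6271·0.17 = 0 + j1066 Ω
  Z2: Z = jωL = j·6271·0.000663 = 0 + j4.157 Ω
  Z3: Z = R = 1070 Ω
Step 3 — With the output port shorted to ground, the output series arm Z2 runs from the junction to ground; the shunt arm Z3 also runs from the junction to ground. They appear in parallel: Z3 || Z2 = 0.01615 + j4.157 Ω.
Step 4 — Series with input arm Z1: Z_in = Z1 + (Z3 || Z2) = 0.01615 + j1070 Ω = 1070∠90.0° Ω.

Z = 0.01615 + j1070 Ω = 1070∠90.0° Ω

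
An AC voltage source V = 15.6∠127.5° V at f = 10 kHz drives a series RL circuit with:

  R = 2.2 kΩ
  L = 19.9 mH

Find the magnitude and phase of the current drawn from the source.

Step 1 — Angular frequency: ω = 2π·f = 2π·1e+04 = 6.283e+04 rad/s.
Step 2 — Component impedances:
  R: Z = R = 2200 Ω
  L: Z = jωL = j·6.283e+04·0.0199 = 0 + j1250 Ω
Step 3 — Series combination: Z_total = R + L = 2200 + j1250 Ω = 2530∠29.6° Ω.
Step 4 — Source phasor: V = 15.6∠127.5° V = -9.497 + j12.38 V.
Step 5 — Ohm's law: I = V / Z_total = (-9.497 + j12.38) / (2200 + j1250) = -0.0008461 + j0.006106 A.
Step 6 — Convert to polar: |I| = 0.006165 A, ∠I = 97.9°.

I = 0.006165∠97.9° A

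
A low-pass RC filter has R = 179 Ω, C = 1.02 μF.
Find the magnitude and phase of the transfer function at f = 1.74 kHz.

Step 1 — Angular frequency: ω = 2π·1740 = 1.093e+04 rad/s.
Step 2 — Transfer function: H(jω) = 1/(1 + jωRC).
Step 3 — Denominator: 1 + jωRC = 1 + j·1.093e+04·179·1.02e-06 = 1 + j1.996.
Step 4 — H = 0.2006 - j0.4005.
Step 5 — Magnitude: |H| = 0.4479 (-7.0 dB); phase: φ = -63.4°.

|H| = 0.4479 (-7.0 dB), φ = -63.4°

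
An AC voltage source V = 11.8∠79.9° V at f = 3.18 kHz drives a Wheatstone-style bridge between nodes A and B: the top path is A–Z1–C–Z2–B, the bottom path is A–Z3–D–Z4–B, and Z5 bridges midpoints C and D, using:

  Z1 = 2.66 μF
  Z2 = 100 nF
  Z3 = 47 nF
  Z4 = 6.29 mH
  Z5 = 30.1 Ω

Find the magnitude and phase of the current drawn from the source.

Step 1 — Angular frequency: ω = 2π·f = 2π·3180 = 1.998e+04 rad/s.
Step 2 — Component impedances:
  Z1: Z = 1/(jωC) = -j/(ω·C) = 0 - j18.82 Ω
  Z2: Z = 1/(jωC) = -j/(ω·C) = 0 - j500.5 Ω
  Z3: Z = 1/(jωC) = -j/(ω·C) = 0 - j1065 Ω
  Z4: Z = jωL = j·1.998e+04·0.00629 = 0 + j125.7 Ω
  Z5: Z = R = 30.1 Ω
Step 3 — Bridge requires nodal analysis (the Z5 bridge couples midpoints C and D, so the two paths cannot be reduced to a simple series/parallel combination). Setting node B to ground and injecting 1 A at node A, the 3-node admittance system at A, C, D solves to V_A = Z_AB = 51.68 + j143.7 Ω = 152.8∠70.2° Ω.
Step 4 — Source phasor: V = 11.8∠79.9° V = 2.069 + j11.62 V.
Step 5 — Ohm's law: I = V / Z_total = (2.069 + j11.62) / (51.68 + j143.7) = 0.07615 + j0.01298 A.
Step 6 — Convert to polar: |I| = 0.07725 A, ∠I = 9.7°.

I = 0.07725∠9.7° A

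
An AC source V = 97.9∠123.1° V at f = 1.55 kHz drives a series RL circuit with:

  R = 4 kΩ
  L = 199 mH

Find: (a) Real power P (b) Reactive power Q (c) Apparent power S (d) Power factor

Step 1 — Angular frequency: ω = 2π·f = 2π·1550 = 9739 rad/s.
Step 2 — Component impedances:
  R: Z = R = 4000 Ω
  L: Z = jωL = j·9739·0.199 = 0 + j1938 Ω
Step 3 — Series combination: Z_total = R + L = 4000 + j1938 Ω = 4445∠25.9° Ω.
Step 4 — Source phasor: V = 97.9∠123.1° V = -53.46 + j82.01 V.
Step 5 — Current: I = V / Z = -0.002779 + j0.02185 A = 0.02203∠97.2° A.
Step 6 — Complex power: S = V·I* = 1.941 + j0.9402 VA.
Step 7 — Real power: P = Re(S) = 1.941 W.
Step 8 — Reactive power: Q = Im(S) = 0.9402 VAR.
Step 9 — Apparent power: |S| = 2.156 VA.
Step 10 — Power factor: PF = P/|S| = 0.8999 (lagging).

(a) P = 1.941 W  (b) Q = 0.9402 VAR  (c) S = 2.156 VA  (d) PF = 0.8999 (lagging)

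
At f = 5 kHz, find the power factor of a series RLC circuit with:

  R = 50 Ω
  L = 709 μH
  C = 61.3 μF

Step 1 — Angular frequency: ω = 2π·f = 2π·5000 = 3.142e+04 rad/s.
Step 2 — Component impedances:
  R: Z = R = 50 Ω
  L: Z = jωL = j·3.142e+04·0.000709 = 0 + j22.27 Ω
  C: Z = 1/(jωC) = -j/(ω·C) = 0 - j0.5193 Ω
Step 3 — Series combination: Z_total = R + L + C = 50 + j21.75 Ω = 54.53∠23.5° Ω.
Step 4 — Power factor: PF = cos(φ) = Re(Z)/|Z| = 50/54.528 = 0.917.
Step 5 — Type: Im(Z) = 21.75 ⇒ lagging (phase φ = 23.5°).

PF = 0.917 (lagging, φ = 23.5°)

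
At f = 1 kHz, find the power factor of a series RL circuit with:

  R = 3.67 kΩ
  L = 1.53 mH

Step 1 — Angular frequency: ω = 2π·f = 2π·1000 = 6283 rad/s.
Step 2 — Component impedances:
  R: Z = R = 3670 Ω
  L: Z = jωL = j·6283·0.00153 = 0 + j9.613 Ω
Step 3 — Series combination: Z_total = R + L = 3670 + j9.613 Ω = 3670∠0.2° Ω.
Step 4 — Power factor: PF = cos(φ) = Re(Z)/|Z| = 3670/3670 = 1.
Step 5 — Type: Im(Z) = 9.613 ⇒ lagging (phase φ = 0.2°).

PF = 1 (lagging, φ = 0.2°)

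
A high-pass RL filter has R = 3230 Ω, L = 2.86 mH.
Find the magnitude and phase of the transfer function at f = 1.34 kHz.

Step 1 — Angular frequency: ω = 2π·1340 = 8419 rad/s.
Step 2 — Transfer function: H(jω) = jωL/(R + jωL).
Step 3 — Numerator jωL = j·24.08; denominator R + jωL = 3230 + j24.08.
Step 4 — H = 5.557e-05 + j0.007455.
Step 5 — Magnitude: |H| = 0.007455 (-42.6 dB); phase: φ = 89.6°.

|H| = 0.007455 (-42.6 dB), φ = 89.6°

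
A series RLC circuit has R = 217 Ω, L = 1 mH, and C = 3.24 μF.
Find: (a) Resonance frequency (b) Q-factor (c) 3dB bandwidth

Step 1 — Resonance condition Im(Z)=0 gives ω₀ = 1/√(LC).
Step 2 — ω₀ = 1/√(0.001·3.24e-06) = 1.757e+04 rad/s.
Step 3 — f₀ = ω₀/(2π) = 2796 Hz.
Step 4 — Series Q: Q = ω₀L/R = 1.757e+04·0.001/217 = 0.08096.
Step 5 — 3dB bandwidth: Δω = ω₀/Q = 2.17e+05 rad/s; BW = Δω/(2π) = 3.454e+04 Hz.

(a) f₀ = 2796 Hz  (b) Q = 0.08096  (c) BW = 3.454e+04 Hz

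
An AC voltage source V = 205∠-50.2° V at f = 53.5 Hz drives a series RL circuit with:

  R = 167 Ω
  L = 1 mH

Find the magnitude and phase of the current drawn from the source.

Step 1 — Angular frequency: ω = 2π·f = 2π·53.5 = 336.2 rad/s.
Step 2 — Component impedances:
  R: Z = R = 167 Ω
  L: Z = jωL = j·336.2·0.001 = 0 + j0.3362 Ω
Step 3 — Series combination: Z_total = R + L = 167 + j0.3362 Ω = 167∠0.1° Ω.
Step 4 — Source phasor: V = 205∠-50.2° V = 131.2 - j157.5 V.
Step 5 — Ohm's law: I = V / Z_total = (131.2 - j157.5) / (167 + j0.3362) = 0.7839 - j0.9447 A.
Step 6 — Convert to polar: |I| = 1.228 A, ∠I = -50.3°.

I = 1.228∠-50.3° A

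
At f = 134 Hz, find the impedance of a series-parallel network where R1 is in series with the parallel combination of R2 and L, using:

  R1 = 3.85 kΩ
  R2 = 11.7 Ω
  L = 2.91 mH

Step 1 — Angular frequency: ω = 2π·f = 2π·134 = 841.9 rad/s.
Step 2 — Component impedances:
  R1: Z = R = 3850 Ω
  R2: Z = R = 11.7 Ω
  L: Z = jωL = j·841.9·0.00291 = 0 + j2.45 Ω
Step 3 — Parallel branch: R2 || L = 1/(1/R2 + 1/L) = 0.4915 + j2.347 Ω.
Step 4 — Series with R1: Z_total = R1 + (R2 || L) = 3850 + j2.347 Ω = 3850∠0.0° Ω.

Z = 3850 + j2.347 Ω = 3850∠0.0° Ω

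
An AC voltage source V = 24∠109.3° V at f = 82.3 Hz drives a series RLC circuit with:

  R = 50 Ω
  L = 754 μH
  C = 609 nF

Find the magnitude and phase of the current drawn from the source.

Step 1 — Angular frequency: ω = 2π·f = 2π·82.3 = 517.1 rad/s.
Step 2 — Component impedances:
  R: Z = R = 50 Ω
  L: Z = jωL = j·517.1·0.000754 = 0 + j0.3899 Ω
  C: Z = 1/(jωC) = -j/(ω·C) = 0 - j3175 Ω
Step 3 — Series combination: Z_total = R + L + C = 50 - j3175 Ω = 3175∠-89.1° Ω.
Step 4 — Source phasor: V = 24∠109.3° V = -7.932 + j22.65 V.
Step 5 — Ohm's law: I = V / Z_total = (-7.932 + j22.65) / (50 - j3175) = -0.007172 - j0.002385 A.
Step 6 — Convert to polar: |I| = 0.007558 A, ∠I = -161.6°.

I = 0.007558∠-161.6° A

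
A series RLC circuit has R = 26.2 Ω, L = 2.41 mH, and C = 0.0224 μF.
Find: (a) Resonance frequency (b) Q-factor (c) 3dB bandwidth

Step 1 — Resonance condition Im(Z)=0 gives ω₀ = 1/√(LC).
Step 2 — ω₀ = 1/√(0.00241·2.24e-08) = 1.361e+05 rad/s.
Step 3 — f₀ = ω₀/(2π) = 2.166e+04 Hz.
Step 4 — Series Q: Q = ω₀L/R = 1.361e+05·0.00241/26.2 = 12.52.
Step 5 — 3dB bandwidth: Δω = ω₀/Q = 1.087e+04 rad/s; BW = Δω/(2π) = 1730 Hz.

(a) f₀ = 2.166e+04 Hz  (b) Q = 12.52  (c) BW = 1730 Hz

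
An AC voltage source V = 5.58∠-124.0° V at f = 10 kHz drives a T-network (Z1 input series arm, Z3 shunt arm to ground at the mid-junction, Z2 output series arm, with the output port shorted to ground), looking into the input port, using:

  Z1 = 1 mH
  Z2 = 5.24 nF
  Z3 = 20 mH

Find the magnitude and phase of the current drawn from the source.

Step 1 — Angular frequency: ω = 2π·f = 2π·1e+04 = 6.283e+04 rad/s.
Step 2 — Component impedances:
  Z1: Z = jωL = j·6.283e+04·0.001 = 0 + j62.83 Ω
  Z2: Z = 1/(jωC) = -j/(ω·C) = 0 - j3037 Ω
  Z3: Z = jωL = j·6.283e+04·0.02 = 0 + j1257 Ω
Step 3 — With the output port shorted to ground, the output series arm Z2 runs from the junction to ground; the shunt arm Z3 also runs from the junction to ground. They appear in parallel: Z3 || Z2 = 0 + j2143 Ω.
Step 4 — Series with input arm Z1: Z_in = Z1 + (Z3 || Z2) = 0 + j2206 Ω = 2206∠90.0° Ω.
Step 5 — Source phasor: V = 5.58∠-124.0° V = -3.12 - j4.626 V.
Step 6 — Ohm's law: I = V / Z_total = (-3.12 - j4.626) / (0 + j2206) = -0.002097 + j0.001414 A.
Step 7 — Convert to polar: |I| = 0.002529 A, ∠I = 146.0°.

I = 0.002529∠146.0° A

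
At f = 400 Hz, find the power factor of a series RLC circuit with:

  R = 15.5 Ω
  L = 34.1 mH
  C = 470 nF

Step 1 — Angular frequency: ω = 2π·f = 2π·400 = 2513 rad/s.
Step 2 — Component impedances:
  R: Z = R = 15.5 Ω
  L: Z = jωL = j·2513·0.0341 = 0 + j85.7 Ω
  C: Z = 1/(jωC) = -j/(ω·C) = 0 - j846.6 Ω
Step 3 — Series combination: Z_total = R + L + C = 15.5 - j760.9 Ω = 761∠-88.8° Ω.
Step 4 — Power factor: PF = cos(φ) = Re(Z)/|Z| = 15.5/761 = 0.02037.
Step 5 — Type: Im(Z) = -760.9 ⇒ leading (phase φ = -88.8°).

PF = 0.02037 (leading, φ = -88.8°)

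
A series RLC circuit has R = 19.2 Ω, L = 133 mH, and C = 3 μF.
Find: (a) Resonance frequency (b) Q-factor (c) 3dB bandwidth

Step 1 — Resonance: ω₀ = 1/√(LC) = 1/√(0.133·3e-06) = 1583 rad/s.
Step 2 — f₀ = ω₀/(2π) = 252 Hz.
Step 3 — Series Q: Q = ω₀L/R = 1583·0.133/19.2 = 10.97.
Step 4 — Bandwidth: Δω = ω₀/Q = 144.4 rad/s; BW = Δω/(2π) = 22.98 Hz.

(a) f₀ = 252 Hz  (b) Q = 10.97  (c) BW = 22.98 Hz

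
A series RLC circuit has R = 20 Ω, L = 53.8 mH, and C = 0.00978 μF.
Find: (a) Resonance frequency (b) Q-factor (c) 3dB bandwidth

Step 1 — Resonance condition Im(Z)=0 gives ω₀ = 1/√(LC).
Step 2 — ω₀ = 1/√(0.0538·9.78e-09) = 4.36e+04 rad/s.
Step 3 — f₀ = ω₀/(2π) = 6938 Hz.
Step 4 — Series Q: Q = ω₀L/R = 4.36e+04·0.0538/20 = 117.3.
Step 5 — 3dB bandwidth: Δω = ω₀/Q = 371.7 rad/s; BW = Δω/(2π) = 59.17 Hz.

(a) f₀ = 6938 Hz  (b) Q = 117.3  (c) BW = 59.17 Hz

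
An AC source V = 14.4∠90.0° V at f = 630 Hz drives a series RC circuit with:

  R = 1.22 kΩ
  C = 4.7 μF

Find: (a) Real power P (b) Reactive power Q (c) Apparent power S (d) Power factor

Step 1 — Angular frequency: ω = 2π·f = 2π·630 = 3958 rad/s.
Step 2 — Component impedances:
  R: Z = R = 1220 Ω
  C: Z = 1/(jωC) = -j/(ω·C) = 0 - j53.75 Ω
Step 3 — Series combination: Z_total = R + C = 1220 - j53.75 Ω = 1221∠-2.5° Ω.
Step 4 — Source phasor: V = 14.4∠90.0° V = 0 + j14.4 V.
Step 5 — Current: I = V / Z = -0.000519 + j0.01178 A = 0.01179∠92.5° A.
Step 6 — Complex power: S = V·I* = 0.1696 - j0.007474 VA.
Step 7 — Real power: P = Re(S) = 0.1696 W.
Step 8 — Reactive power: Q = Im(S) = -0.007474 VAR.
Step 9 — Apparent power: |S| = 0.1698 VA.
Step 10 — Power factor: PF = P/|S| = 0.999 (leading).

(a) P = 0.1696 W  (b) Q = -0.007474 VAR  (c) S = 0.1698 VA  (d) PF = 0.999 (leading)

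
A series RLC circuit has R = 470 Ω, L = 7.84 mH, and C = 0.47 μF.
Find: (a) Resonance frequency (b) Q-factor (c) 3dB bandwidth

Step 1 — Resonance: ω₀ = 1/√(LC) = 1/√(0.00784·4.7e-07) = 1.647e+04 rad/s.
Step 2 — f₀ = ω₀/(2π) = 2622 Hz.
Step 3 — Series Q: Q = ω₀L/R = 1.647e+04·0.00784/470 = 0.2748.
Step 4 — Bandwidth: Δω = ω₀/Q = 5.995e+04 rad/s; BW = Δω/(2π) = 9541 Hz.

(a) f₀ = 2622 Hz  (b) Q = 0.2748  (c) BW = 9541 Hz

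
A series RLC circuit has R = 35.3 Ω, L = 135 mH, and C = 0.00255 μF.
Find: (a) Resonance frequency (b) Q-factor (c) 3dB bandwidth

Step 1 — Resonance: ω₀ = 1/√(LC) = 1/√(0.135·2.55e-09) = 5.39e+04 rad/s.
Step 2 — f₀ = ω₀/(2π) = 8578 Hz.
Step 3 — Series Q: Q = ω₀L/R = 5.39e+04·0.135/35.3 = 206.1.
Step 4 — Bandwidth: Δω = ω₀/Q = 261.5 rad/s; BW = Δω/(2π) = 41.62 Hz.

(a) f₀ = 8578 Hz  (b) Q = 206.1  (c) BW = 41.62 Hz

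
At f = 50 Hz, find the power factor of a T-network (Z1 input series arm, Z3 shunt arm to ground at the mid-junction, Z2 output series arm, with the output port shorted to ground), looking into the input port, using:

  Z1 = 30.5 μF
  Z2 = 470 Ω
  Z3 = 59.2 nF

Step 1 — Angular frequency: ω = 2π·f = 2π·50 = 314.2 rad/s.
Step 2 — Component impedances:
  Z1: Z = 1/(jωC) = -j/(ω·C) = 0 - j104.4 Ω
  Z2: Z = R = 470 Ω
  Z3: Z = 1/(jωC) = -j/(ω·C) = 0 - j5.377e+04 Ω
Step 3 — With the output port shorted to ground, the output series arm Z2 runs from the junction to ground; the shunt arm Z3 also runs from the junction to ground. They appear in parallel: Z3 || Z2 = 470 - j4.108 Ω.
Step 4 — Series with input arm Z1: Z_in = Z1 + (Z3 || Z2) = 470 - j108.5 Ω = 482.3∠-13.0° Ω.
Step 5 — Power factor: PF = cos(φ) = Re(Z)/|Z| = 469.96/482.32 = 0.9744.
Step 6 — Type: Im(Z) = -108.5 ⇒ leading (phase φ = -13.0°).

PF = 0.9744 (leading, φ = -13.0°)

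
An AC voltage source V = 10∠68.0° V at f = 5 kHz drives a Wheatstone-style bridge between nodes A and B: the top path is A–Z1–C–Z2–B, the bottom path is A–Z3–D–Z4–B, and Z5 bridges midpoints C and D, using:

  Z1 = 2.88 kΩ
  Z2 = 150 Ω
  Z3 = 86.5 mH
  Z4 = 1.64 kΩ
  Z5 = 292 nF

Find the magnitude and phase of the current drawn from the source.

Step 1 — Angular frequency: ω = 2π·f = 2π·5000 = 3.142e+04 rad/s.
Step 2 — Component impedances:
  Z1: Z = R = 2880 Ω
  Z2: Z = R = 150 Ω
  Z3: Z = jωL = j·3.142e+04·0.0865 = 0 + j2717 Ω
  Z4: Z = R = 1640 Ω
  Z5: Z = 1/(jωC) = -j/(ω·C) = 0 - j109 Ω
Step 3 — Bridge requires nodal analysis (the Z5 bridge couples midpoints C and D, so the two paths cannot be reduced to a simple series/parallel combination). Setting node B to ground and injecting 1 A at node A, the 3-node admittance system at A, C, D solves to V_A = Z_AB = 1444 + j1439 Ω = 2039∠44.9° Ω.
Step 4 — Source phasor: V = 10∠68.0° V = 3.746 + j9.272 V.
Step 5 — Ohm's law: I = V / Z_total = (3.746 + j9.272) / (1444 + j1439) = 0.004511 + j0.001924 A.
Step 6 — Convert to polar: |I| = 0.004904 A, ∠I = 23.1°.

I = 0.004904∠23.1° A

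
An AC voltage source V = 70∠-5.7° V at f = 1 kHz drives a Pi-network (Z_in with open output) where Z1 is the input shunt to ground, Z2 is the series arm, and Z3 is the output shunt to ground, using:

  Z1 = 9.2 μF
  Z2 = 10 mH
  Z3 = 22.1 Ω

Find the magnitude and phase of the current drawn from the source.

Step 1 — Angular frequency: ω = 2π·f = 2π·1000 = 6283 rad/s.
Step 2 — Component impedances:
  Z1: Z = 1/(jωC) = -j/(ω·C) = 0 - j17.3 Ω
  Z2: Z = jωL = j·6283·0.01 = 0 + j62.83 Ω
  Z3: Z = R = 22.1 Ω
Step 3 — With open output, the series arm Z2 and the output shunt Z3 appear in series to ground: Z2 + Z3 = 22.1 + j62.83 Ω.
Step 4 — Parallel with input shunt Z1: Z_in = Z1 || (Z2 + Z3) = 2.582 - j22.62 Ω = 22.77∠-83.5° Ω.
Step 5 — Source phasor: V = 70∠-5.7° V = 69.65 - j6.952 V.
Step 6 — Ohm's law: I = V / Z_total = (69.65 - j6.952) / (2.582 - j22.62) = 0.6504 + j3.005 A.
Step 7 — Convert to polar: |I| = 3.075 A, ∠I = 77.8°.

I = 3.075∠77.8° A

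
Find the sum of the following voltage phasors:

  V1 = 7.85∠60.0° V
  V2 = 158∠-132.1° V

Step 1 — Convert each phasor to rectangular form:
  V1 = 7.85·(cos(60.0°) + j·sin(60.0°)) = 3.925 + j6.798 V
  V2 = 158·(cos(-132.1°) + j·sin(-132.1°)) = -105.9 - j117.2 V
Step 2 — Sum components: V_total = -102 - j110.4 V.
Step 3 — Convert to polar: |V_total| = 150.3 V, ∠V_total = -132.7°.

V_total = 150.3∠-132.7° V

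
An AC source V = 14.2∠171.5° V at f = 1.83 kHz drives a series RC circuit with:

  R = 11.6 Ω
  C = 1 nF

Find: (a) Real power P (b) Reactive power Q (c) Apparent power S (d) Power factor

Step 1 — Angular frequency: ω = 2π·f = 2π·1830 = 1.15e+04 rad/s.
Step 2 — Component impedances:
  R: Z = R = 11.6 Ω
  C: Z = 1/(jωC) = -j/(ω·C) = 0 - j8.697e+04 Ω
Step 3 — Series combination: Z_total = R + C = 11.6 - j8.697e+04 Ω = 8.697e+04∠-90.0° Ω.
Step 4 — Source phasor: V = 14.2∠171.5° V = -14.04 + j2.099 V.
Step 5 — Current: I = V / Z = -2.416e-05 - j0.0001615 A = 0.0001633∠-98.5° A.
Step 6 — Complex power: S = V·I* = 3.092e-07 - j0.002319 VA.
Step 7 — Real power: P = Re(S) = 3.092e-07 W.
Step 8 — Reactive power: Q = Im(S) = -0.002319 VAR.
Step 9 — Apparent power: |S| = 0.002319 VA.
Step 10 — Power factor: PF = P/|S| = 0.0001334 (leading).

(a) P = 3.092e-07 W  (b) Q = -0.002319 VAR  (c) S = 0.002319 VA  (d) PF = 0.0001334 (leading)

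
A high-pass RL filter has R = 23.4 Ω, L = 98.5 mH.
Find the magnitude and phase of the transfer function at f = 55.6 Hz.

Step 1 — Angular frequency: ω = 2π·55.6 = 349.3 rad/s.
Step 2 — Transfer function: H(jω) = jωL/(R + jωL).
Step 3 — Numerator jωL = j·34.41; denominator R + jωL = 23.4 + j34.41.
Step 4 — H = 0.6838 + j0.465.
Step 5 — Magnitude: |H| = 0.8269 (-1.7 dB); phase: φ = 34.2°.

|H| = 0.8269 (-1.7 dB), φ = 34.2°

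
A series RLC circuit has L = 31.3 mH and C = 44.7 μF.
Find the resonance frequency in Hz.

Step 1 — Resonance condition Im(Z)=0 gives ω₀ = 1/√(LC).
Step 2 — ω₀ = 1/√(0.0313·4.47e-05) = 845.4 rad/s.
Step 3 — f₀ = ω₀/(2π) = 134.6 Hz.

f₀ = 134.6 Hz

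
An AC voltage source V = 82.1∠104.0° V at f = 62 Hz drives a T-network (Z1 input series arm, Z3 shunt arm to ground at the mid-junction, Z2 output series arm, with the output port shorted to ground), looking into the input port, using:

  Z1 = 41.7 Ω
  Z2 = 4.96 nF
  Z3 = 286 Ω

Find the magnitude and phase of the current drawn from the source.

Step 1 — Angular frequency: ω = 2π·f = 2π·62 = 389.6 rad/s.
Step 2 — Component impedances:
  Z1: Z = R = 41.7 Ω
  Z2: Z = 1/(jωC) = -j/(ω·C) = 0 - j5.175e+05 Ω
  Z3: Z = R = 286 Ω
Step 3 — With the output port shorted to ground, the output series arm Z2 runs from the junction to ground; the shunt arm Z3 also runs from the junction to ground. They appear in parallel: Z3 || Z2 = 286 - j0.158 Ω.
Step 4 — Series with input arm Z1: Z_in = Z1 + (Z3 || Z2) = 327.7 - j0.158 Ω = 327.7∠-0.0° Ω.
Step 5 — Source phasor: V = 82.1∠104.0° V = -19.86 + j79.66 V.
Step 6 — Ohm's law: I = V / Z_total = (-19.86 + j79.66) / (327.7 - j0.158) = -0.06073 + j0.2431 A.
Step 7 — Convert to polar: |I| = 0.2505 A, ∠I = 104.0°.

I = 0.2505∠104.0° A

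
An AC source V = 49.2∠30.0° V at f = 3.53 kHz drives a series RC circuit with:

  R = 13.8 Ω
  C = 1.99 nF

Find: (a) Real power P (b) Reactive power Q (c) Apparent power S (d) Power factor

Step 1 — Angular frequency: ω = 2π·f = 2π·3530 = 2.218e+04 rad/s.
Step 2 — Component impedances:
  R: Z = R = 13.8 Ω
  C: Z = 1/(jωC) = -j/(ω·C) = 0 - j2.266e+04 Ω
Step 3 — Series combination: Z_total = R + C = 13.8 - j2.266e+04 Ω = 2.266e+04∠-90.0° Ω.
Step 4 — Source phasor: V = 49.2∠30.0° V = 42.61 + j24.6 V.
Step 5 — Current: I = V / Z = -0.001085 + j0.001881 A = 0.002172∠120.0° A.
Step 6 — Complex power: S = V·I* = 6.508e-05 - j0.1068 VA.
Step 7 — Real power: P = Re(S) = 6.508e-05 W.
Step 8 — Reactive power: Q = Im(S) = -0.1068 VAR.
Step 9 — Apparent power: |S| = 0.1068 VA.
Step 10 — Power factor: PF = P/|S| = 0.0006091 (leading).

(a) P = 6.508e-05 W  (b) Q = -0.1068 VAR  (c) S = 0.1068 VA  (d) PF = 0.0006091 (leading)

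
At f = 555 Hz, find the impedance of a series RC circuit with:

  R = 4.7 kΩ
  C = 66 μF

Step 1 — Angular frequency: ω = 2π·f = 2π·555 = 3487 rad/s.
Step 2 — Component impedances:
  R: Z = R = 4700 Ω
  C: Z = 1/(jωC) = -j/(ω·C) = 0 - j4.345 Ω
Step 3 — Series combination: Z_total = R + C = 4700 - j4.345 Ω = 4700∠-0.1° Ω.

Z = 4700 - j4.345 Ω = 4700∠-0.1° Ω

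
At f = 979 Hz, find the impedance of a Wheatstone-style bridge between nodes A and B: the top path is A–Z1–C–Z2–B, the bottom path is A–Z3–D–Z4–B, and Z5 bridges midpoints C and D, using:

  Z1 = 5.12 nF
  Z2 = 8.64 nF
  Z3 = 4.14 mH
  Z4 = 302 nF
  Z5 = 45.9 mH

Step 1 — Angular frequency: ω = 2π·f = 2π·979 = 6151 rad/s.
Step 2 — Component impedances:
  Z1: Z = 1/(jωC) = -j/(ω·C) = 0 - j3.175e+04 Ω
  Z2: Z = 1/(jωC) = -j/(ω·C) = 0 - j1.882e+04 Ω
  Z3: Z = jωL = j·6151·0.00414 = 0 + j25.47 Ω
  Z4: Z = 1/(jωC) = -j/(ω·C) = 0 - j538.3 Ω
  Z5: Z = jωL = j·6151·0.0459 = 0 + j282.3 Ω
Step 3 — Bridge requires nodal analysis (the Z5 bridge couples midpoints C and D, so the two paths cannot be reduced to a simple series/parallel combination). Setting node B to ground and injecting 1 A at node A, the 3-node admittance system at A, C, D solves to V_A = Z_AB = 0 - j497.6 Ω = 497.6∠-90.0° Ω.

Z = 0 - j497.6 Ω = 497.6∠-90.0° Ω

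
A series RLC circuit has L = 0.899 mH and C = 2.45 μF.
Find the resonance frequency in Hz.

Step 1 — Resonance condition Im(Z)=0 gives ω₀ = 1/√(LC).
Step 2 — ω₀ = 1/√(0.000899·2.45e-06) = 2.131e+04 rad/s.
Step 3 — f₀ = ω₀/(2π) = 3391 Hz.

f₀ = 3391 Hz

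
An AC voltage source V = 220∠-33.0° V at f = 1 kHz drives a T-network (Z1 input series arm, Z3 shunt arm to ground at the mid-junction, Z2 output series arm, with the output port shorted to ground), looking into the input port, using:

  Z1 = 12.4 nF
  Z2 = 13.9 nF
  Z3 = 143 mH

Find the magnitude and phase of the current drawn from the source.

Step 1 — Angular frequency: ω = 2π·f = 2π·1000 = 6283 rad/s.
Step 2 — Component impedances:
  Z1: Z = 1/(jωC) = -j/(ω·C) = 0 - j1.284e+04 Ω
  Z2: Z = 1/(jωC) = -j/(ω·C) = 0 - j1.145e+04 Ω
  Z3: Z = jωL = j·6283·0.143 = 0 + j898.5 Ω
Step 3 — With the output port shorted to ground, the output series arm Z2 runs from the junction to ground; the shunt arm Z3 also runs from the junction to ground. They appear in parallel: Z3 || Z2 = 0 + j975 Ω.
Step 4 — Series with input arm Z1: Z_in = Z1 + (Z3 || Z2) = 0 - j1.186e+04 Ω = 1.186e+04∠-90.0° Ω.
Step 5 — Source phasor: V = 220∠-33.0° V = 184.5 - j119.8 V.
Step 6 — Ohm's law: I = V / Z_total = (184.5 - j119.8) / (0 - j1.186e+04) = 0.0101 + j0.01556 A.
Step 7 — Convert to polar: |I| = 0.01855 A, ∠I = 57.0°.

I = 0.01855∠57.0° A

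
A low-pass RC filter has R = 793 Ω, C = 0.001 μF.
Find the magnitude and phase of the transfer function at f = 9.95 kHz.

Step 1 — Angular frequency: ω = 2π·9950 = 6.252e+04 rad/s.
Step 2 — Transfer function: H(jω) = 1/(1 + jωRC).
Step 3 — Denominator: 1 + jωRC = 1 + j·6.252e+04·793·1e-09 = 1 + j0.04958.
Step 4 — H = 0.9975 - j0.04945.
Step 5 — Magnitude: |H| = 0.9988 (-0.0 dB); phase: φ = -2.8°.

|H| = 0.9988 (-0.0 dB), φ = -2.8°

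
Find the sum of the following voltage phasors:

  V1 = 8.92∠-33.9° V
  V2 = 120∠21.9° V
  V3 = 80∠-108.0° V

Step 1 — Convert each phasor to rectangular form:
  V1 = 8.92·(cos(-33.9°) + j·sin(-33.9°)) = 7.404 - j4.975 V
  V2 = 120·(cos(21.9°) + j·sin(21.9°)) = 111.3 + j44.76 V
  V3 = 80·(cos(-108.0°) + j·sin(-108.0°)) = -24.72 - j76.08 V
Step 2 — Sum components: V_total = 94.02 - j36.3 V.
Step 3 — Convert to polar: |V_total| = 100.8 V, ∠V_total = -21.1°.

V_total = 100.8∠-21.1° V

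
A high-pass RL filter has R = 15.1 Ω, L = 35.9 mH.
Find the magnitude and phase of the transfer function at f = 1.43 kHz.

Step 1 — Angular frequency: ω = 2π·1430 = 8985 rad/s.
Step 2 — Transfer function: H(jω) = jωL/(R + jωL).
Step 3 — Numerator jωL = j·322.6; denominator R + jωL = 15.1 + j322.6.
Step 4 — H = 0.9978 + j0.04671.
Step 5 — Magnitude: |H| = 0.9989 (-0.0 dB); phase: φ = 2.7°.

|H| = 0.9989 (-0.0 dB), φ = 2.7°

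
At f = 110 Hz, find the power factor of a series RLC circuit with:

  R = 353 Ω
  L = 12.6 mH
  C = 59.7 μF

Step 1 — Angular frequency: ω = 2π·f = 2π·110 = 691.2 rad/s.
Step 2 — Component impedances:
  R: Z = R = 353 Ω
  L: Z = jωL = j·691.2·0.0126 = 0 + j8.708 Ω
  C: Z = 1/(jωC) = -j/(ω·C) = 0 - j24.24 Ω
Step 3 — Series combination: Z_total = R + L + C = 353 - j15.53 Ω = 353.3∠-2.5° Ω.
Step 4 — Power factor: PF = cos(φ) = Re(Z)/|Z| = 353/353.34 = 0.999.
Step 5 — Type: Im(Z) = -15.53 ⇒ leading (phase φ = -2.5°).

PF = 0.999 (leading, φ = -2.5°)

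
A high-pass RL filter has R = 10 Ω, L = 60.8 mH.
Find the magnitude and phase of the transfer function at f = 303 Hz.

Step 1 — Angular frequency: ω = 2π·303 = 1904 rad/s.
Step 2 — Transfer function: H(jω) = jωL/(R + jωL).
Step 3 — Numerator jωL = j·115.8; denominator R + jωL = 10 + j115.8.
Step 4 — H = 0.9926 + j0.08575.
Step 5 — Magnitude: |H| = 0.9963 (-0.0 dB); phase: φ = 4.9°.

|H| = 0.9963 (-0.0 dB), φ = 4.9°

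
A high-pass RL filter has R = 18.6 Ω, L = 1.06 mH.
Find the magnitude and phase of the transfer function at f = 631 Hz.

Step 1 — Angular frequency: ω = 2π·631 = 3965 rad/s.
Step 2 — Transfer function: H(jω) = jωL/(R + jωL).
Step 3 — Numerator jωL = j·4.203; denominator R + jωL = 18.6 + j4.203.
Step 4 — H = 0.04857 + j0.215.
Step 5 — Magnitude: |H| = 0.2204 (-13.1 dB); phase: φ = 77.3°.

|H| = 0.2204 (-13.1 dB), φ = 77.3°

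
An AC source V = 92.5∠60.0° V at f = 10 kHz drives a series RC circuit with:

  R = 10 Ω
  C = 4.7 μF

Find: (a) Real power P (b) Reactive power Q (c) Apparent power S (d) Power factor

Step 1 — Angular frequency: ω = 2π·f = 2π·1e+04 = 6.283e+04 rad/s.
Step 2 — Component impedances:
  R: Z = R = 10 Ω
  C: Z = 1/(jωC) = -j/(ω·C) = 0 - j3.386 Ω
Step 3 — Series combination: Z_total = R + C = 10 - j3.386 Ω = 10.56∠-18.7° Ω.
Step 4 — Source phasor: V = 92.5∠60.0° V = 46.25 + j80.11 V.
Step 5 — Current: I = V / Z = 1.716 + j8.592 A = 8.761∠78.7° A.
Step 6 — Complex power: S = V·I* = 767.6 - j259.9 VA.
Step 7 — Real power: P = Re(S) = 767.6 W.
Step 8 — Reactive power: Q = Im(S) = -259.9 VAR.
Step 9 — Apparent power: |S| = 810.4 VA.
Step 10 — Power factor: PF = P/|S| = 0.9472 (leading).

(a) P = 767.6 W  (b) Q = -259.9 VAR  (c) S = 810.4 VA  (d) PF = 0.9472 (leading)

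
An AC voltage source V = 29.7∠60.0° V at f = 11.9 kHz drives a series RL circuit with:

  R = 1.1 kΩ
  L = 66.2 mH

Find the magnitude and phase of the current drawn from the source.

Step 1 — Angular frequency: ω = 2π·f = 2π·1.19e+04 = 7.477e+04 rad/s.
Step 2 — Component impedances:
  R: Z = R = 1100 Ω
  L: Z = jωL = j·7.477e+04·0.0662 = 0 + j4950 Ω
Step 3 — Series combination: Z_total = R + L = 1100 + j4950 Ω = 5071∠77.5° Ω.
Step 4 — Source phasor: V = 29.7∠60.0° V = 14.85 + j25.72 V.
Step 5 — Ohm's law: I = V / Z_total = (14.85 + j25.72) / (1100 + j4950) = 0.005587 - j0.001758 A.
Step 6 — Convert to polar: |I| = 0.005857 A, ∠I = -17.5°.

I = 0.005857∠-17.5° A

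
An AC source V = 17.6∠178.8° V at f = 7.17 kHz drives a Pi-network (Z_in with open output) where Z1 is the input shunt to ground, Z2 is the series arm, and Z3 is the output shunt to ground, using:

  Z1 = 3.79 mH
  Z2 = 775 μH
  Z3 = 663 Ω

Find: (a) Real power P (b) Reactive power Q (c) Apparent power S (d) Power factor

Step 1 — Angular frequency: ω = 2π·f = 2π·7170 = 4.505e+04 rad/s.
Step 2 — Component impedances:
  Z1: Z = jωL = j·4.505e+04·0.00379 = 0 + j170.7 Ω
  Z2: Z = jωL = j·4.505e+04·0.000775 = 0 + j34.91 Ω
  Z3: Z = R = 663 Ω
Step 3 — With open output, the series arm Z2 and the output shunt Z3 appear in series to ground: Z2 + Z3 = 663 + j34.91 Ω.
Step 4 — Parallel with input shunt Z1: Z_in = Z1 || (Z2 + Z3) = 40.11 + j158.3 Ω = 163.3∠75.8° Ω.
Step 5 — Source phasor: V = 17.6∠178.8° V = -17.6 + j0.3686 V.
Step 6 — Current: I = V / Z = -0.02428 + j0.105 A = 0.1078∠103.0° A.
Step 7 — Complex power: S = V·I* = 0.4659 + j1.839 VA.
Step 8 — Real power: P = Re(S) = 0.4659 W.
Step 9 — Reactive power: Q = Im(S) = 1.839 VAR.
Step 10 — Apparent power: |S| = 1.897 VA.
Step 11 — Power factor: PF = P/|S| = 0.2456 (lagging).

(a) P = 0.4659 W  (b) Q = 1.839 VAR  (c) S = 1.897 VA  (d) PF = 0.2456 (lagging)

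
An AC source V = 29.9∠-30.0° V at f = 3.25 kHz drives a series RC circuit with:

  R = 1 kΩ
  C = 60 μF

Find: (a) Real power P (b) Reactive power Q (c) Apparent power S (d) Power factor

Step 1 — Angular frequency: ω = 2π·f = 2π·3250 = 2.042e+04 rad/s.
Step 2 — Component impedances:
  R: Z = R = 1000 Ω
  C: Z = 1/(jωC) = -j/(ω·C) = 0 - j0.8162 Ω
Step 3 — Series combination: Z_total = R + C = 1000 - j0.8162 Ω = 1000∠-0.0° Ω.
Step 4 — Source phasor: V = 29.9∠-30.0° V = 25.89 - j14.95 V.
Step 5 — Current: I = V / Z = 0.02591 - j0.01493 A = 0.0299∠-30.0° A.
Step 6 — Complex power: S = V·I* = 0.894 - j0.0007297 VA.
Step 7 — Real power: P = Re(S) = 0.894 W.
Step 8 — Reactive power: Q = Im(S) = -0.0007297 VAR.
Step 9 — Apparent power: |S| = 0.894 VA.
Step 10 — Power factor: PF = P/|S| = 1 (leading).

(a) P = 0.894 W  (b) Q = -0.0007297 VAR  (c) S = 0.894 VA  (d) PF = 1 (leading)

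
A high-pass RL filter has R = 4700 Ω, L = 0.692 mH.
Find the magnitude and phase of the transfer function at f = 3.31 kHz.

Step 1 — Angular frequency: ω = 2π·3310 = 2.08e+04 rad/s.
Step 2 — Transfer function: H(jω) = jωL/(R + jωL).
Step 3 — Numerator jωL = j·14.39; denominator R + jωL = 4700 + j14.39.
Step 4 — H = 9.376e-06 + j0.003062.
Step 5 — Magnitude: |H| = 0.003062 (-50.3 dB); phase: φ = 89.8°.

|H| = 0.003062 (-50.3 dB), φ = 89.8°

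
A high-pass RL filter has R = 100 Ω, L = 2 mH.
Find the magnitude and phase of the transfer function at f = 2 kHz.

Step 1 — Angular frequency: ω = 2π·2000 = 1.257e+04 rad/s.
Step 2 — Transfer function: H(jω) = jωL/(R + jωL).
Step 3 — Numerator jωL = j·25.13; denominator R + jωL = 100 + j25.13.
Step 4 — H = 0.05941 + j0.2364.
Step 5 — Magnitude: |H| = 0.2437 (-12.3 dB); phase: φ = 75.9°.

|H| = 0.2437 (-12.3 dB), φ = 75.9°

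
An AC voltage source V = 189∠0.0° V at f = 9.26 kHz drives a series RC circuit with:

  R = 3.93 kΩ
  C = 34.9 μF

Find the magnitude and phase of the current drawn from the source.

Step 1 — Angular frequency: ω = 2π·f = 2π·9260 = 5.818e+04 rad/s.
Step 2 — Component impedances:
  R: Z = R = 3930 Ω
  C: Z = 1/(jωC) = -j/(ω·C) = 0 - j0.4925 Ω
Step 3 — Series combination: Z_total = R + C = 3930 - j0.4925 Ω = 3930∠-0.0° Ω.
Step 4 — Source phasor: V = 189∠0.0° V = 189 V.
Step 5 — Ohm's law: I = V / Z_total = (189) / (3930 - j0.4925) = 0.04809 + j6.026e-06 A.
Step 6 — Convert to polar: |I| = 0.04809 A, ∠I = 0.0°.

I = 0.04809∠0.0° A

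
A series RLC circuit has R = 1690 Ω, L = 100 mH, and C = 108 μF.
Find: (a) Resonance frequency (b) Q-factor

Step 1 — Resonance condition Im(Z)=0 gives ω₀ = 1/√(LC).
Step 2 — ω₀ = 1/√(0.1·0.000108) = 304.3 rad/s.
Step 3 — f₀ = ω₀/(2π) = 48.43 Hz.
Step 4 — Series Q: Q = ω₀L/R = 304.3·0.1/1690 = 0.01801.

(a) f₀ = 48.43 Hz  (b) Q = 0.01801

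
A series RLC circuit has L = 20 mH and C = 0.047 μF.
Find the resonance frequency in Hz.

Step 1 — Resonance condition Im(Z)=0 gives ω₀ = 1/√(LC).
Step 2 — ω₀ = 1/√(0.02·4.7e-08) = 3.262e+04 rad/s.
Step 3 — f₀ = ω₀/(2π) = 5191 Hz.

f₀ = 5191 Hz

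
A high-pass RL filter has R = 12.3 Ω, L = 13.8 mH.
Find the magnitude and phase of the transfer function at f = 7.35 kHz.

Step 1 — Angular frequency: ω = 2π·7350 = 4.618e+04 rad/s.
Step 2 — Transfer function: H(jω) = jωL/(R + jωL).
Step 3 — Numerator jωL = j·637.3; denominator R + jωL = 12.3 + j637.3.
Step 4 — H = 0.9996 + j0.01929.
Step 5 — Magnitude: |H| = 0.9998 (-0.0 dB); phase: φ = 1.1°.

|H| = 0.9998 (-0.0 dB), φ = 1.1°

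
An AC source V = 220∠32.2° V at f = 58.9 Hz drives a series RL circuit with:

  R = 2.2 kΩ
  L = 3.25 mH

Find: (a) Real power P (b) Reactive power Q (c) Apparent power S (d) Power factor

Step 1 — Angular frequency: ω = 2π·f = 2π·58.9 = 370.1 rad/s.
Step 2 — Component impedances:
  R: Z = R = 2200 Ω
  L: Z = jωL = j·370.1·0.00325 = 0 + j1.203 Ω
Step 3 — Series combination: Z_total = R + L = 2200 + j1.203 Ω = 2200∠0.0° Ω.
Step 4 — Source phasor: V = 220∠32.2° V = 186.2 + j117.2 V.
Step 5 — Current: I = V / Z = 0.08465 + j0.05324 A = 0.1∠32.2° A.
Step 6 — Complex power: S = V·I* = 22 + j0.01203 VA.
Step 7 — Real power: P = Re(S) = 22 W.
Step 8 — Reactive power: Q = Im(S) = 0.01203 VAR.
Step 9 — Apparent power: |S| = 22 VA.
Step 10 — Power factor: PF = P/|S| = 1 (lagging).

(a) P = 22 W  (b) Q = 0.01203 VAR  (c) S = 22 VA  (d) PF = 1 (lagging)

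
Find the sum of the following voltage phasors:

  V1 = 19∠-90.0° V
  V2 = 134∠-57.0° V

Step 1 — Convert each phasor to rectangular form:
  V1 = 19·(cos(-90.0°) + j·sin(-90.0°)) = 0 - j19 V
  V2 = 134·(cos(-57.0°) + j·sin(-57.0°)) = 72.98 - j112.4 V
Step 2 — Sum components: V_total = 72.98 - j131.4 V.
Step 3 — Convert to polar: |V_total| = 150.3 V, ∠V_total = -60.9°.

V_total = 150.3∠-60.9° V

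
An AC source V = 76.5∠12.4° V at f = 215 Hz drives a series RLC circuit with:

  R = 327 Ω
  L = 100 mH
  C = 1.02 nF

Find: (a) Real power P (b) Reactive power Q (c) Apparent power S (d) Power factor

Step 1 — Angular frequency: ω = 2π·f = 2π·215 = 1351 rad/s.
Step 2 — Component impedances:
  R: Z = R = 327 Ω
  L: Z = jωL = j·1351·0.1 = 0 + j135.1 Ω
  C: Z = 1/(jωC) = -j/(ω·C) = 0 - j7.257e+05 Ω
Step 3 — Series combination: Z_total = R + L + C = 327 - j7.256e+05 Ω = 7.256e+05∠-90.0° Ω.
Step 4 — Source phasor: V = 76.5∠12.4° V = 74.72 + j16.43 V.
Step 5 — Current: I = V / Z = -2.259e-05 + j0.000103 A = 0.0001054∠102.4° A.
Step 6 — Complex power: S = V·I* = 3.635e-06 - j0.008065 VA.
Step 7 — Real power: P = Re(S) = 3.635e-06 W.
Step 8 — Reactive power: Q = Im(S) = -0.008065 VAR.
Step 9 — Apparent power: |S| = 0.008065 VA.
Step 10 — Power factor: PF = P/|S| = 0.0004507 (leading).

(a) P = 3.635e-06 W  (b) Q = -0.008065 VAR  (c) S = 0.008065 VA  (d) PF = 0.0004507 (leading)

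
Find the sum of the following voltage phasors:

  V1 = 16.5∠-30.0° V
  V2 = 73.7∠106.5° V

Step 1 — Convert each phasor to rectangular form:
  V1 = 16.5·(cos(-30.0°) + j·sin(-30.0°)) = 14.29 - j8.25 V
  V2 = 73.7·(cos(106.5°) + j·sin(106.5°)) = -20.93 + j70.67 V
Step 2 — Sum components: V_total = -6.643 + j62.42 V.
Step 3 — Convert to polar: |V_total| = 62.77 V, ∠V_total = 96.1°.

V_total = 62.77∠96.1° V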